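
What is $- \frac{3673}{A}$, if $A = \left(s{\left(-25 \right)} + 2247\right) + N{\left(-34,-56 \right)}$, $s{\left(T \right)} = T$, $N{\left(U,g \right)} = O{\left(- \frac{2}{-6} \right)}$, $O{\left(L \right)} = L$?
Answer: $- \frac{11019}{6667} \approx -1.6528$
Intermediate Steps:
$N{\left(U,g \right)} = \frac{1}{3}$ ($N{\left(U,g \right)} = - \frac{2}{-6} = \left(-2\right) \left(- \frac{1}{6}\right) = \frac{1}{3}$)
$A = \frac{6667}{3}$ ($A = \left(-25 + 2247\right) + \frac{1}{3} = 2222 + \frac{1}{3} = \frac{6667}{3} \approx 2222.3$)
$- \frac{3673}{A} = - \frac{3673}{\frac{6667}{3}} = \left(-3673\right) \frac{3}{6667} = - \frac{11019}{6667}$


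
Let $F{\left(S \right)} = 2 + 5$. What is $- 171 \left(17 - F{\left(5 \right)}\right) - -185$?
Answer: $-1525$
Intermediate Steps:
$F{\left(S \right)} = 7$
$- 171 \left(17 - F{\left(5 \right)}\right) - -185 = - 171 \left(17 - 7\right) - -185 = - 171 \left(17 - 7\right) + 185 = \left(-171\right) 10 + 185 = -1710 + 185 = -1525$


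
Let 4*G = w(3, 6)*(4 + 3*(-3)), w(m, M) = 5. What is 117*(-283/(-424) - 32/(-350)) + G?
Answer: 6124403/74200 ≈ 82.539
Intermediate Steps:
G = -25/4 (G = (5*(4 + 3*(-3)))/4 = (5*(4 - 9))/4 = (5*(-5))/4 = (¼)*(-25) = -25/4 ≈ -6.2500)
117*(-283/(-424) - 32/(-350)) + G = 117*(-283/(-424) - 32/(-350)) - 25/4 = 117*(-283*(-1/424) - 32*(-1/350)) - 25/4 = 117*(283/424 + 16/175) - 25/4 = 117*(56309/74200) - 25/4 = 6588153/74200 - 25/4 = 6124403/74200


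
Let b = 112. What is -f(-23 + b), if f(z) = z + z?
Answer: -178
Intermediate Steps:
f(z) = 2*z
-f(-23 + b) = -2*(-23 + 112) = -2*89 = -1*178 = -178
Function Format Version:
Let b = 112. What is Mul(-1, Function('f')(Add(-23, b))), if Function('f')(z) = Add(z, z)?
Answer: -178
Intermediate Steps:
Function('f')(z) = Mul(2, z)
Mul(-1, Function('f')(Add(-23, b))) = Mul(-1, Mul(2, Add(-23, 112))) = Mul(-1, Mul(2, 89)) = Mul(-1, 178) = -178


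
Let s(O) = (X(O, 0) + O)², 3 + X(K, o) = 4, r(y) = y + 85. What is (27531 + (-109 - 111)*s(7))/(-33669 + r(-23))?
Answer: -13451/33607 ≈ -0.40024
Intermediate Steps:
r(y) = 85 + y
X(K, o) = 1 (X(K, o) = -3 + 4 = 1)
s(O) = (1 + O)²
(27531 + (-109 - 111)*s(7))/(-33669 + r(-23)) = (27531 + (-109 - 111)*(1 + 7)²)/(-33669 + (85 - 23)) = (27531 - 220*8²)/(-33669 + 62) = (27531 - 220*64)/(-33607) = (27531 - 14080)*(-1/33607) = 13451*(-1/33607) = -13451/33607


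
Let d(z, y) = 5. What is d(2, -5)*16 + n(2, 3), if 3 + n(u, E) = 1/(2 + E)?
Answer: 386/5 ≈ 77.200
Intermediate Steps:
n(u, E) = -3 + 1/(2 + E)
d(2, -5)*16 + n(2, 3) = 5*16 + (-5 - 3*3)/(2 + 3) = 80 + (-5 - 9)/5 = 80 + (⅕)*(-14) = 80 - 14/5 = 386/5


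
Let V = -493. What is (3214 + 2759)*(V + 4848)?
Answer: 26012415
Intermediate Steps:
(3214 + 2759)*(V + 4848) = (3214 + 2759)*(-493 + 4848) = 5973*4355 = 26012415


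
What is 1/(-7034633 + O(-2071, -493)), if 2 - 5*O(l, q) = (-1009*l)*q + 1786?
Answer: 5/995017078 ≈ 5.0250e-9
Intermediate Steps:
O(l, q) = -1784/5 + 1009*l*q/5 (O(l, q) = ⅖ - ((-1009*l)*q + 1786)/5 = ⅖ - (-1009*l*q + 1786)/5 = ⅖ - (1786 - 1009*l*q)/5 = ⅖ + (-1786/5 + 1009*l*q/5) = -1784/5 + 1009*l*q/5)
1/(-7034633 + O(-2071, -493)) = 1/(-7034633 + (-1784/5 + (1009/5)*(-2071)*(-493))) = 1/(-7034633 + (-1784/5 + 1030192027/5)) = 1/(-7034633 + 1030190243/5) = 1/(995017078/5) = 5/995017078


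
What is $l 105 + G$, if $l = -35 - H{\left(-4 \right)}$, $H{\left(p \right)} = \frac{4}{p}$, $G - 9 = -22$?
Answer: $-3583$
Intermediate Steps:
$G = -13$ ($G = 9 - 22 = -13$)
$l = -34$ ($l = -35 - \frac{4}{-4} = -35 - 4 \left(- \frac{1}{4}\right) = -35 - -1 = -35 + 1 = -34$)
$l 105 + G = \left(-34\right) 105 - 13 = -3570 - 13 = -3583$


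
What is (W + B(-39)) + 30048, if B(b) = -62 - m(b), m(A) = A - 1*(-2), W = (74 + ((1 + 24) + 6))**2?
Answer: 41048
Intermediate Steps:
W = 11025 (W = (74 + (25 + 6))**2 = (74 + 31)**2 = 105**2 = 11025)
m(A) = 2 + A (m(A) = A + 2 = 2 + A)
B(b) = -64 - b (B(b) = -62 - (2 + b) = -62 + (-2 - b) = -64 - b)
(W + B(-39)) + 30048 = (11025 + (-64 - 1*(-39))) + 30048 = (11025 + (-64 + 39)) + 30048 = (11025 - 25) + 30048 = 11000 + 30048 = 41048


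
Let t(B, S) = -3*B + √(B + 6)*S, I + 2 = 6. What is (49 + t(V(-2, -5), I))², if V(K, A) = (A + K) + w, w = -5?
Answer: 7129 + 680*I*√6 ≈ 7129.0 + 1665.7*I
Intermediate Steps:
I = 4 (I = -2 + 6 = 4)
V(K, A) = -5 + A + K (V(K, A) = (A + K) - 5 = -5 + A + K)
t(B, S) = -3*B + S*√(6 + B) (t(B, S) = -3*B + √(6 + B)*S = -3*B + S*√(6 + B))
(49 + t(V(-2, -5), I))² = (49 + (-3*(-5 - 5 - 2) + 4*√(6 + (-5 - 5 - 2))))² = (49 + (-3*(-12) + 4*√(6 - 12)))² = (49 + (36 + 4*√(-6)))² = (49 + (36 + 4*(I*√6)))² = (49 + (36 + 4*I*√6))² = (85 + 4*I*√6)²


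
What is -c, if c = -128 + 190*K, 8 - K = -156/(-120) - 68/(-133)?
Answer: -7335/7 ≈ -1047.9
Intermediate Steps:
K = 8231/1330 (K = 8 - (-156/(-120) - 68/(-133)) = 8 - (-156*(-1/120) - 68*(-1/133)) = 8 - (13/10 + 68/133) = 8 - 1*2409/1330 = 8 - 2409/1330 = 8231/1330 ≈ 6.1887)
c = 7335/7 (c = -128 + 190*(8231/1330) = -128 + 8231/7 = 7335/7 ≈ 1047.9)
-c = -1*7335/7 = -7335/7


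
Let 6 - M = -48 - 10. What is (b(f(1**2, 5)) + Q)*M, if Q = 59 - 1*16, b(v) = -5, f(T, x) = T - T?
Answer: 2432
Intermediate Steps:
f(T, x) = 0
Q = 43 (Q = 59 - 16 = 43)
M = 64 (M = 6 - (-48 - 10) = 6 - 1*(-58) = 6 + 58 = 64)
(b(f(1**2, 5)) + Q)*M = (-5 + 43)*64 = 38*64 = 2432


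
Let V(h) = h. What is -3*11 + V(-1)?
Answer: -34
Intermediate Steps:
-3*11 + V(-1) = -3*11 - 1 = -33 - 1 = -34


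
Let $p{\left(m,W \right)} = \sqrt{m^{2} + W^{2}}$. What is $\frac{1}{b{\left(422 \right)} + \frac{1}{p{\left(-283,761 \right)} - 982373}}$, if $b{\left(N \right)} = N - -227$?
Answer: $\frac{313160688356529}{203241286424607283} + \frac{\sqrt{659210}}{406482572849214566} \approx 0.0015408$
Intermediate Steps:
$b{\left(N \right)} = 227 + N$ ($b{\left(N \right)} = N + 227 = 227 + N$)
$p{\left(m,W \right)} = \sqrt{W^{2} + m^{2}}$
$\frac{1}{b{\left(422 \right)} + \frac{1}{p{\left(-283,761 \right)} - 982373}} = \frac{1}{\left(227 + 422\right) + \frac{1}{\sqrt{761^{2} + \left(-283\right)^{2}} - 982373}} = \frac{1}{649 + \frac{1}{\sqrt{579121 + 80089} - 982373}} = \frac{1}{649 + \frac{1}{\sqrt{659210} - 982373}} = \frac{1}{649 + \frac{1}{-982373 + \sqrt{659210}}}$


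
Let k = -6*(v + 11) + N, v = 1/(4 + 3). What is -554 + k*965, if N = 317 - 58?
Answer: 1294047/7 ≈ 1.8486e+5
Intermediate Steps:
v = 1/7 ≈ 0.14286
N = 259
k = 1345/7 (k = -6*(1/7 + 11) + 259 = -6*78/7 + 259 = -468/7 + 259 = 1345/7 ≈ 192.14)
-554 + k*965 = -554 + (1345/7)*965 = -554 + 1297925/7 = 1294047/7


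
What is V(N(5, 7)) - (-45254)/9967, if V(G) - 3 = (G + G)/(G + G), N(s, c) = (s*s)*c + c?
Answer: 85122/9967 ≈ 8.5404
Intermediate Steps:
N(s, c) = c + c*s² (N(s, c) = s²*c + c = c*s² + c = c + c*s²)
V(G) = 4 (V(G) = 3 + (G + G)/(G + G) = 3 + (2*G)/((2*G)) = 3 + (2*G)*(1/(2*G)) = 3 + 1 = 4)
V(N(5, 7)) - (-45254)/9967 = 4 - (-45254)/9967 = 4 - 1*(-45254/9967) = 4 + 45254/9967 = 85122/9967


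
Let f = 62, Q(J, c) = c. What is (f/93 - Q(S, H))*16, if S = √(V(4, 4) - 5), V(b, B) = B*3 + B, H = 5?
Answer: -208/3 ≈ -69.333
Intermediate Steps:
V(b, B) = 4*B (V(b, B) = 3*B + B = 4*B)
S = √11 (S = √(4*4 - 5) = √(16 - 5) = √11 ≈ 3.3166)
(f/93 - Q(S, H))*16 = (62/93 - 1*5)*16 = (62*(1/93) - 5)*16 = (⅔ - 5)*16 = -13/3*16 = -208/3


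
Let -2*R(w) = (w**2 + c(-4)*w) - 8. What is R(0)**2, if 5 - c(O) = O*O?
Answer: 16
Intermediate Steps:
c(O) = 5 - O**2 (c(O) = 5 - O*O = 5 - O**2)
R(w) = 4 - w**2/2 + 11*w/2 (R(w) = -((w**2 + (5 - 1*(-4)**2)*w) - 8)/2 = -((w**2 + (5 - 1*16)*w) - 8)/2 = -((w**2 + (5 - 16)*w) - 8)/2 = -((w**2 - 11*w) - 8)/2 = -(-8 + w**2 - 11*w)/2 = 4 - w**2/2 + 11*w/2)
R(0)**2 = (4 - 1/2*0**2 + (11/2)*0)**2 = (4 - 1/2*0 + 0)**2 = (4 + 0 + 0)**2 = 4**2 = 16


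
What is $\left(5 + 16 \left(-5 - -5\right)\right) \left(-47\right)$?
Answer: $-235$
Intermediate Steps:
$\left(5 + 16 \left(-5 - -5\right)\right) \left(-47\right) = \left(5 + 16 \left(-5 + 5\right)\right) \left(-47\right) = \left(5 + 16 \cdot 0\right) \left(-47\right) = \left(5 + 0\right) \left(-47\right) = 5 \left(-47\right) = -235$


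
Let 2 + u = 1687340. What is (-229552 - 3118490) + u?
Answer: -1660704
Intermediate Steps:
u = 1687338 (u = -2 + 1687340 = 1687338)
(-229552 - 3118490) + u = (-229552 - 3118490) + 1687338 = -3348042 + 1687338 = -1660704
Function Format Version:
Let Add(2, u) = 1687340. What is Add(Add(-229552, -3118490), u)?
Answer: -1660704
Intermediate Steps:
u = 1687338 (u = Add(-2, 1687340) = 1687338)
Add(Add(-229552, -3118490), u) = Add(Add(-229552, -3118490), 1687338) = Add(-3348042, 1687338) = -1660704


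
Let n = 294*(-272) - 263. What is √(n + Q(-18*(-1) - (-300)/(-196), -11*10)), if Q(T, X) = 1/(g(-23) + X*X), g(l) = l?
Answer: I*√11702006565522/12077 ≈ 283.25*I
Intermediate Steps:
n = -80231 (n = -79968 - 263 = -80231)
Q(T, X) = 1/(-23 + X²) (Q(T, X) = 1/(-23 + X*X) = 1/(-23 + X²))
√(n + Q(-18*(-1) - (-300)/(-196), -11*10)) = √(-80231 + 1/(-23 + (-11*10)²)) = √(-80231 + 1/(-23 + (-110)²)) = √(-80231 + 1/(-23 + 12100)) = √(-80231 + 1/12077) = √(-968949786/12077) = I*√11702006565522/12077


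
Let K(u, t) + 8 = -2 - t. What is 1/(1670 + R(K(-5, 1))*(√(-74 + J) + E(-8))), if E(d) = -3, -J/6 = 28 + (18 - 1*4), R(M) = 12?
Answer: 817/1358450 - 3*I*√326/679225 ≈ 0.00060142 - 7.9747e-5*I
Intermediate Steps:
K(u, t) = -10 - t (K(u, t) = -8 + (-2 - t) = -10 - t)
J = -252 (J = -6*(28 + (18 - 1*4)) = -6*(28 + (18 - 4)) = -6*(28 + 14) = -6*42 = -252)
1/(1670 + R(K(-5, 1))*(√(-74 + J) + E(-8))) = 1/(1670 + 12*(√(-74 - 252) - 3)) = 1/(1670 + 12*(√(-326) - 3)) = 1/(1670 + 12*(I*√326 - 3)) = 1/(1670 + 12*(-3 + I*√326)) = 1/(1670 + (-36 + 12*I*√326)) = 1/(1634 + 12*I*√326)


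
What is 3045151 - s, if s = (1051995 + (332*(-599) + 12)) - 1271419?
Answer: 3463431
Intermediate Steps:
s = -418280 (s = (1051995 + (-198868 + 12)) - 1271419 = (1051995 - 198856) - 1271419 = 853139 - 1271419 = -418280)
3045151 - s = 3045151 - 1*(-418280) = 3045151 + 418280 = 3463431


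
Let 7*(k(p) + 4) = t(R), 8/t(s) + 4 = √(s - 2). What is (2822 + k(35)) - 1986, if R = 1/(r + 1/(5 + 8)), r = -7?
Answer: 9507712/11431 - 24*I*√1930/11431 ≈ 831.75 - 0.092237*I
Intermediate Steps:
R = -13/90 (R = 1/(-7 + 1/(5 + 8)) = 1/(-7 + 1/13) = 1/(-90/13) = -13/90 ≈ -0.14444)
t(s) = 8/(-4 + √(-2 + s)) (t(s) = 8/(-4 + √(s - 2)) = 8/(-4 + √(-2 + s)))
k(p) = -4 + 8/(7*(-4 + I*√1930/30)) (k(p) = -4 + (8/(-4 + √(-2 - 13/90)))/7 = -4 + (8/(-4 + √(-193/90)))/7 = -4 + (8/(-4 + I*√1930/30))/7 = -4 + 8/(7*(-4 + I*√1930/30)))
(2822 + k(35)) - 1986 = (2822 + (-48604/11431 - 24*I*√1930/11431)) - 1986 = (32209678/11431 - 24*I*√1930/11431) - 1986 = 9507712/11431 - 24*I*√1930/11431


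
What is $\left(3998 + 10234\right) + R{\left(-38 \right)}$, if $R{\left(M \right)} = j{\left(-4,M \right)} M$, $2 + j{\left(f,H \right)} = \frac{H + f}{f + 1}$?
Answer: $13776$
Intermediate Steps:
$j{\left(f,H \right)} = -2 + \frac{H + f}{1 + f}$ ($j{\left(f,H \right)} = -2 + \frac{H + f}{f + 1} = -2 + \frac{H + f}{1 + f}$)
$R{\left(M \right)} = M \left(- \frac{2}{3} - \frac{M}{3}\right)$ ($R{\left(M \right)} = \frac{-2 + M - -4}{1 - 4} M = \frac{-2 + M + 4}{-3} M = - \frac{2 + M}{3} M = \left(- \frac{2}{3} - \frac{M}{3}\right) M = M \left(- \frac{2}{3} - \frac{M}{3}\right)$)
$\left(3998 + 10234\right) + R{\left(-38 \right)} = \left(3998 + 10234\right) - - \frac{38 \left(2 - 38\right)}{3} = 14232 - \left(- \frac{38}{3}\right) \left(-36\right) = 14232 - 456 = 13776$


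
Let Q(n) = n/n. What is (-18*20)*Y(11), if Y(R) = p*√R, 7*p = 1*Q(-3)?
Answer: -360*√11/7 ≈ -170.57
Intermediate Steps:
Q(n) = 1
p = ⅐ (p = (1*1)/7 = (⅐)*1 = ⅐ ≈ 0.14286)
Y(R) = √R/7
(-18*20)*Y(11) = (-18*20)*(√11/7) = -360*√11/7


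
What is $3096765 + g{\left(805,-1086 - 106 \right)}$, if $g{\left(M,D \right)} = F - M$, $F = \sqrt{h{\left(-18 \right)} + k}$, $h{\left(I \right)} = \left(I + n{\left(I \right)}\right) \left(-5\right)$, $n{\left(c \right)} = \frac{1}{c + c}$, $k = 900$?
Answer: $3095960 + \frac{\sqrt{35645}}{6} \approx 3.096 \cdot 10^{6}$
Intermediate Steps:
$n{\left(c \right)} = \frac{1}{2 c}$
$h{\left(I \right)} = - 5 I - \frac{5}{2 I}$ ($h{\left(I \right)} = \left(I + \frac{1}{2 I}\right) \left(-5\right) = - 5 I - \frac{5}{2 I}$)
$F = \frac{\sqrt{35645}}{6}$ ($F = \sqrt{\left(\left(-5\right) \left(-18\right) - \frac{5}{2 \left(-18\right)}\right) + 900} = \sqrt{\left(90 - - \frac{5}{36}\right) + 900} = \sqrt{\left(90 + \frac{5}{36}\right) + 900} = \sqrt{\frac{3245}{36} + 900} = \sqrt{\frac{35645}{36}} = \frac{\sqrt{35645}}{6} \approx 31.466$)
$g{\left(M,D \right)} = - M + \frac{\sqrt{35645}}{6}$ ($g{\left(M,D \right)} = \frac{\sqrt{35645}}{6} - M = - M + \frac{\sqrt{35645}}{6}$)
$3096765 + g{\left(805,-1086 - 106 \right)} = 3096765 + \left(\left(-1\right) 805 + \frac{\sqrt{35645}}{6}\right) = 3096765 - \left(805 - \frac{\sqrt{35645}}{6}\right) = 3095960 + \frac{\sqrt{35645}}{6}$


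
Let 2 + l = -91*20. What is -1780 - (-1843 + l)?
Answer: 1885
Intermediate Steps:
l = -1822 (l = -2 - 91*20 = -2 - 1820 = -1822)
-1780 - (-1843 + l) = -1780 - (-1843 - 1822) = -1780 - 1*(-3665) = -1780 + 3665 = 1885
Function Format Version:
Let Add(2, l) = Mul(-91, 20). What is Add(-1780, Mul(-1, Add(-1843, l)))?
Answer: 1885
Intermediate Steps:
l = -1822 (l = Add(-2, Mul(-91, 20)) = Add(-2, -1820) = -1822)
Add(-1780, Mul(-1, Add(-1843, l))) = Add(-1780, Mul(-1, Add(-1843, -1822))) = Add(-1780, Mul(-1, -3665)) = Add(-1780, 3665) = 1885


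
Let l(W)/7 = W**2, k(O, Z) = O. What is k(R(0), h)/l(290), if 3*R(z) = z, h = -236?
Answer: 0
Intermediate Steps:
R(z) = z/3
l(W) = 7*W**2
k(R(0), h)/l(290) = ((1/3)*0)/((7*290**2)) = 0/((7*84100)) = 0/588700 = 0*(1/588700) = 0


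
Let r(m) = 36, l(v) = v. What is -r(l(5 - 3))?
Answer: -36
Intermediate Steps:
-r(l(5 - 3)) = -1*36 = -36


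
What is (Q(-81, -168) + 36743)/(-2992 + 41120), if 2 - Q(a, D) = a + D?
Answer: 18497/19064 ≈ 0.97026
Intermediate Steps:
Q(a, D) = 2 - D - a (Q(a, D) = 2 - (a + D) = 2 - (D + a) = 2 + (-D - a) = 2 - D - a)
(Q(-81, -168) + 36743)/(-2992 + 41120) = ((2 - 1*(-168) - 1*(-81)) + 36743)/(-2992 + 41120) = ((2 + 168 + 81) + 36743)/38128 = (251 + 36743)*(1/38128) = 36994*(1/38128) = 18497/19064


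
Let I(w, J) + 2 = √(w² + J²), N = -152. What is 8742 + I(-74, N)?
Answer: 8740 + 2*√7145 ≈ 8909.1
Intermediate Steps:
I(w, J) = -2 + √(J² + w²) (I(w, J) = -2 + √(w² + J²) = -2 + √(J² + w²))
8742 + I(-74, N) = 8742 + (-2 + √((-152)² + (-74)²)) = 8742 + (-2 + √(23104 + 5476)) = 8742 + (-2 + √28580) = 8742 + (-2 + 2*√7145) = 8740 + 2*√7145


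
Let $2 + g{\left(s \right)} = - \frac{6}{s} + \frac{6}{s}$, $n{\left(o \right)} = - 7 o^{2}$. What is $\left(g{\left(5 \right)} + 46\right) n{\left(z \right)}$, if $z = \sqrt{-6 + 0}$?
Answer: $1848$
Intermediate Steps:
$z = i \sqrt{6}$ ($z = \sqrt{-6} = i \sqrt{6} \approx 2.4495 i$)
$g{\left(s \right)} = -2$ ($g{\left(s \right)} = -2 + \left(- \frac{6}{s} + \frac{6}{s}\right) = -2 + 0 = -2$)
$\left(g{\left(5 \right)} + 46\right) n{\left(z \right)} = \left(-2 + 46\right) \left(- 7 \left(i \sqrt{6}\right)^{2}\right) = 44 \left(\left(-7\right) \left(-6\right)\right) = 44 \cdot 42 = 1848$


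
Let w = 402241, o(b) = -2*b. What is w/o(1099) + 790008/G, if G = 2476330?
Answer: -71024644139/388783810 ≈ -182.68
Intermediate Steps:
w/o(1099) + 790008/G = 402241/((-2*1099)) + 790008/2476330 = 402241/(-2198) + 790008*(1/2476330) = 402241*(-1/2198) + 395004/1238165 = -57463/314 + 395004/1238165 = -71024644139/388783810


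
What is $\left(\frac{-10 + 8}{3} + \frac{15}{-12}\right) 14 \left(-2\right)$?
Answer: $\frac{161}{3} \approx 53.667$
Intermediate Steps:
$\left(\frac{-10 + 8}{3} + \frac{15}{-12}\right) 14 \left(-2\right) = \left(\left(-2\right) \frac{1}{3} + 15 \left(- \frac{1}{12}\right)\right) 14 \left(-2\right) = \left(- \frac{2}{3} - \frac{5}{4}\right) 14 \left(-2\right) = \left(- \frac{23}{12}\right) 14 \left(-2\right) = \left(- \frac{161}{6}\right) \left(-2\right) = \frac{161}{3}$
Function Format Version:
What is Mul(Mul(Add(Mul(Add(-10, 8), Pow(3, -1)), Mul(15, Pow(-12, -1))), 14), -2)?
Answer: Rational(161, 3) ≈ 53.667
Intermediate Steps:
Mul(Mul(Add(Mul(Add(-10, 8), Pow(3, -1)), Mul(15, Pow(-12, -1))), 14), -2) = Mul(Mul(Add(Mul(-2, Rational(1, 3)), Mul(15, Rational(-1, 12))), 14), -2) = Mul(Mul(Add(Rational(-2, 3), Rational(-5, 4)), 14), -2) = Mul(Mul(Rational(-23, 12), 14), -2) = Mul(Rational(-161, 6), -2) = Rational(161, 3)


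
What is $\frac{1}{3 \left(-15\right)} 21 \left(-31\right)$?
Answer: $\frac{217}{15} \approx 14.467$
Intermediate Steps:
$\frac{1}{3 \left(-15\right)} 21 \left(-31\right) = \frac{1}{-45} \cdot 21 \left(-31\right) = \left(- \frac{1}{45}\right) 21 \left(-31\right) = \left(- \frac{7}{15}\right) \left(-31\right) = \frac{217}{15}$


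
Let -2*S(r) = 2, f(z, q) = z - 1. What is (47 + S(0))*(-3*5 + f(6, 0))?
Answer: -460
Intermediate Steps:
f(z, q) = -1 + z
S(r) = -1 (S(r) = -½*2 = -1)
(47 + S(0))*(-3*5 + f(6, 0)) = (47 - 1)*(-3*5 + (-1 + 6)) = 46*(-15 + 5) = 46*(-10) = -460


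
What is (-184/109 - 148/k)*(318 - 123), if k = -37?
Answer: 49140/109 ≈ 450.83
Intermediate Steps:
(-184/109 - 148/k)*(318 - 123) = (-184/109 - 148/(-37))*(318 - 123) = (-184*1/109 - 148*(-1/37))*195 = (-184/109 + 4)*195 = (252/109)*195 = 49140/109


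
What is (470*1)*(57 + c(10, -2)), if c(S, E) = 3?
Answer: 28200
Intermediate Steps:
(470*1)*(57 + c(10, -2)) = (470*1)*(57 + 3) = 470*60 = 28200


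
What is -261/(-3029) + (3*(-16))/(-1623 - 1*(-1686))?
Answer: -42983/63609 ≈ -0.67574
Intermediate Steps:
-261/(-3029) + (3*(-16))/(-1623 - 1*(-1686)) = -261*(-1/3029) - 48/(-1623 + 1686) = 261/3029 - 48/63 = 261/3029 - 48*1/63 = 261/3029 - 16/21 = -42983/63609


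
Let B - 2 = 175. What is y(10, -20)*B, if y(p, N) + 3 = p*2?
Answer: 3009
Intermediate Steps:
y(p, N) = -3 + 2*p (y(p, N) = -3 + p*2 = -3 + 2*p)
B = 177 (B = 2 + 175 = 177)
y(10, -20)*B = (-3 + 2*10)*177 = (-3 + 20)*177 = 17*177 = 3009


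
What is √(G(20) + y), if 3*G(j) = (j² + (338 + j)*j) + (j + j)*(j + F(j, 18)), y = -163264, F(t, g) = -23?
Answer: 4*I*√10049 ≈ 400.98*I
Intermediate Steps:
G(j) = j²/3 + j*(338 + j)/3 + 2*j*(-23 + j)/3 (G(j) = ((j² + (338 + j)*j) + (j + j)*(j - 23))/3 = ((j² + j*(338 + j)) + (2*j)*(-23 + j))/3 = ((j² + j*(338 + j)) + 2*j*(-23 + j))/3 = (j² + j*(338 + j) + 2*j*(-23 + j))/3 = j²/3 + j*(338 + j)/3 + 2*j*(-23 + j)/3)
√(G(20) + y) = √((4/3)*20*(73 + 20) - 163264) = √((4/3)*20*93 - 163264) = √(2480 - 163264) = √(-160784) = 4*I*√10049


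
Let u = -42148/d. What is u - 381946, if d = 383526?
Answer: -73243131872/191763 ≈ -3.8195e+5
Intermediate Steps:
u = -21074/191763 (u = -42148/383526 = -42148*1/383526 = -21074/191763 ≈ -0.10990)
u - 381946 = -21074/191763 - 381946 = -73243131872/191763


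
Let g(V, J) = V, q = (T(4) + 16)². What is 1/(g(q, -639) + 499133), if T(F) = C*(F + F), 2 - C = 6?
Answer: 1/499389 ≈ 2.0024e-6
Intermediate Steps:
C = -4 (C = 2 - 1*6 = 2 - 6 = -4)
T(F) = -8*F (T(F) = -4*(F + F) = -8*F)
q = 256 (q = (-8*4 + 16)² = (-32 + 16)² = (-16)² = 256)
1/(g(q, -639) + 499133) = 1/(256 + 499133) = 1/499389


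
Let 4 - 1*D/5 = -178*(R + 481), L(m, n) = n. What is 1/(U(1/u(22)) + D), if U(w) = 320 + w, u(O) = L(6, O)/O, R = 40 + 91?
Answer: 1/545021 ≈ 1.8348e-6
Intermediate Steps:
R = 131
u(O) = 1 (u(O) = O/O = 1)
D = 544700 (D = 20 - (-890)*(131 + 481) = 20 - (-890)*612 = 20 - 5*(-108936) = 20 + 544680 = 544700)
1/(U(1/u(22)) + D) = 1/((320 + 1/1) + 544700) = 1/((320 + 1) + 544700) = 1/(321 + 544700) = 1/545021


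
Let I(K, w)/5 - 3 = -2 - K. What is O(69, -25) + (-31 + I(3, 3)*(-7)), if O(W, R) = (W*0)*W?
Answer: 39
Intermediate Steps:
I(K, w) = 5 - 5*K (I(K, w) = 15 + 5*(-2 - K) = 15 + (-10 - 5*K) = 5 - 5*K)
O(W, R) = 0 (O(W, R) = 0*W = 0)
O(69, -25) + (-31 + I(3, 3)*(-7)) = 0 + (-31 + (5 - 5*3)*(-7)) = 0 + (-31 + (5 - 15)*(-7)) = 0 + (-31 - 10*(-7)) = 0 + (-31 + 70) = 0 + 39 = 39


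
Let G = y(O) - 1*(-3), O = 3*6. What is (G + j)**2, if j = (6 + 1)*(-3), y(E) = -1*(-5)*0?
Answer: 324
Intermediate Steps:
O = 18
y(E) = 0 (y(E) = 5*0 = 0)
G = 3 (G = 0 - 1*(-3) = 0 + 3 = 3)
j = -21 (j = 7*(-3) = -21)
(G + j)**2 = (3 - 21)**2 = (-18)**2 = 324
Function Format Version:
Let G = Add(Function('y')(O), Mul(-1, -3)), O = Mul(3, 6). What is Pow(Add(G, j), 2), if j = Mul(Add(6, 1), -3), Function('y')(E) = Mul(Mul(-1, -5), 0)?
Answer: 324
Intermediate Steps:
O = 18
Function('y')(E) = 0 (Function('y')(E) = Mul(5, 0) = 0)
G = 3 (G = Add(0, Mul(-1, -3)) = Add(0, 3) = 3)
j = -21 (j = Mul(7, -3) = -21)
Pow(Add(G, j), 2) = Pow(Add(3, -21), 2) = Pow(-18, 2) = 324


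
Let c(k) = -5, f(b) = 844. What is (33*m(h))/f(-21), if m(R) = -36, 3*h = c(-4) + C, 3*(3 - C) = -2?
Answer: -297/211 ≈ -1.4076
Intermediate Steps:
C = 11/3 (C = 3 - ⅓*(-2) = 3 + ⅔ = 11/3 ≈ 3.6667)
h = -4/9 (h = (-5 + 11/3)/3 = (⅓)*(-4/3) = -4/9 ≈ -0.44444)
(33*m(h))/f(-21) = (33*(-36))/844 = -1188*1/844 = -297/211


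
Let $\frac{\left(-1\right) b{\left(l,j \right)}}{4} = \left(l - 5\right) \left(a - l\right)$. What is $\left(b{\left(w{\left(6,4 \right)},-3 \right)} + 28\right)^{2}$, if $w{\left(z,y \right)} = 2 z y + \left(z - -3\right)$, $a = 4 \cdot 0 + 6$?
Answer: $113124496$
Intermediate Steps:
$a = 6$ ($a = 0 + 6 = 6$)
$w{\left(z,y \right)} = 3 + z + 2 y z$ ($w{\left(z,y \right)} = 2 y z + \left(z + 3\right) = 2 y z + \left(3 + z\right) = 3 + z + 2 y z$)
$b{\left(l,j \right)} = - 4 \left(-5 + l\right) \left(6 - l\right)$ ($b{\left(l,j \right)} = - 4 \left(l - 5\right) \left(6 - l\right) = - 4 \left(-5 + l\right) \left(6 - l\right)$)
$\left(b{\left(w{\left(6,4 \right)},-3 \right)} + 28\right)^{2} = \left(\left(120 - 44 \left(3 + 6 + 2 \cdot 4 \cdot 6\right) + 4 \left(3 + 6 + 2 \cdot 4 \cdot 6\right)^{2}\right) + 28\right)^{2} = \left(\left(120 - 44 \left(3 + 6 + 48\right) + 4 \left(3 + 6 + 48\right)^{2}\right) + 28\right)^{2} = \left(\left(120 - 2508 + 4 \cdot 57^{2}\right) + 28\right)^{2} = \left(\left(120 - 2508 + 4 \cdot 3249\right) + 28\right)^{2} = \left(\left(120 - 2508 + 12996\right) + 28\right)^{2} = \left(10608 + 28\right)^{2} = 10636^{2} = 113124496$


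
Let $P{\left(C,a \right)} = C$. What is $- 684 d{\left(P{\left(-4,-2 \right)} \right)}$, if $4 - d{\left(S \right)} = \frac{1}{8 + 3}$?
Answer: $- \frac{29412}{11} \approx -2673.8$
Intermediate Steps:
$d{\left(S \right)} = \frac{43}{11}$ ($d{\left(S \right)} = 4 - \frac{1}{8 + 3} = 4 - \frac{1}{11} = \frac{43}{11}$)
$- 684 d{\left(P{\left(-4,-2 \right)} \right)} = \left(-684\right) \frac{43}{11} = - \frac{29412}{11}$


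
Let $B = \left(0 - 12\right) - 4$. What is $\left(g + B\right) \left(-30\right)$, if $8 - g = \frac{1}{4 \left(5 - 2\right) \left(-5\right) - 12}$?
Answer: $\frac{2875}{12} \approx 239.58$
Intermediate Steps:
$g = \frac{577}{72}$ ($g = 8 - \frac{1}{4 \left(5 - 2\right) \left(-5\right) - 12} = 8 - \frac{1}{4 \cdot 3 \left(-5\right) - 12} = 8 - \frac{1}{12 \left(-5\right) - 12} = 8 - \frac{1}{-60 - 12} = 8 - \frac{1}{-72} = 8 - - \frac{1}{72} = 8 + \frac{1}{72} = \frac{577}{72} \approx 8.0139$)
$B = -16$ ($B = \left(0 - 12\right) - 4 = -12 - 4 = -16$)
$\left(g + B\right) \left(-30\right) = \left(\frac{577}{72} - 16\right) \left(-30\right) = \left(- \frac{575}{72}\right) \left(-30\right) = \frac{2875}{12}$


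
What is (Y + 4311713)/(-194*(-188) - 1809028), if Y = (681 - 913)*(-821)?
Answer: -4502185/1772556 ≈ -2.5399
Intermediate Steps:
Y = 190472 (Y = -232*(-821) = 190472)
(Y + 4311713)/(-194*(-188) - 1809028) = (190472 + 4311713)/(-194*(-188) - 1809028) = 4502185/(36472 - 1809028) = 4502185/(-1772556) = 4502185*(-1/1772556) = -4502185/1772556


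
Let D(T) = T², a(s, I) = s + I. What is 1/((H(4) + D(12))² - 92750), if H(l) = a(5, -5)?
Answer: -1/72014 ≈ -1.3886e-5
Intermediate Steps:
a(s, I) = I + s
H(l) = 0 (H(l) = -5 + 5 = 0)
1/((H(4) + D(12))² - 92750) = 1/((0 + 12²)² - 92750) = 1/((0 + 144)² - 92750) = 1/(144² - 92750) = 1/(20736 - 92750) = 1/(-72014) = -1/72014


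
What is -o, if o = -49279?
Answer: 49279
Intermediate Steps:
-o = -1*(-49279) = 49279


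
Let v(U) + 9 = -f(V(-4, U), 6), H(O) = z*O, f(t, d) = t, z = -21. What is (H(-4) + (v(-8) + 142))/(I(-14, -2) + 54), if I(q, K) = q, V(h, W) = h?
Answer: 221/40 ≈ 5.5250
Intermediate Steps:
H(O) = -21*O
v(U) = -5 (v(U) = -9 - 1*(-4) = -9 + 4 = -5)
(H(-4) + (v(-8) + 142))/(I(-14, -2) + 54) = (-21*(-4) + (-5 + 142))/(-14 + 54) = (84 + 137)/40 = 221*(1/40) = 221/40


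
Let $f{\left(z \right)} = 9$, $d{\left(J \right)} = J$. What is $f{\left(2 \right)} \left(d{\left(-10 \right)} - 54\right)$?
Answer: $-576$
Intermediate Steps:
$f{\left(2 \right)} \left(d{\left(-10 \right)} - 54\right) = 9 \left(-10 - 54\right) = 9 \left(-64\right) = -576$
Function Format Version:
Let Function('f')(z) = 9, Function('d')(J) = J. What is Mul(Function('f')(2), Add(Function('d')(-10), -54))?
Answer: -576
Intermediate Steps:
Mul(Function('f')(2), Add(Function('d')(-10), -54)) = Mul(9, Add(-10, -54)) = Mul(9, -64) = -576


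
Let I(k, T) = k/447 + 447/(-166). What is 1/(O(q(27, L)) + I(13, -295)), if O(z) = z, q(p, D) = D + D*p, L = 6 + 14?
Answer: 74202/41355469 ≈ 0.0017942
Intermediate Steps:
I(k, T) = -447/166 + k/447 (I(k, T) = k*(1/447) + 447*(-1/166) = k/447 - 447/166 = -447/166 + k/447)
L = 20
1/(O(q(27, L)) + I(13, -295)) = 1/(20*(1 + 27) + (-447/166 + (1/447)*13)) = 1/(20*28 + (-447/166 + 13/447)) = 1/(560 - 197651/74202) = 1/(41355469/74202) = 74202/41355469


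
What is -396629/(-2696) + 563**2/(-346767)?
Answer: 136683300019/934883832 ≈ 146.20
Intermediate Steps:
-396629/(-2696) + 563**2/(-346767) = -396629*(-1/2696) + 316969*(-1/346767) = 396629/2696 - 316969/346767 = 136683300019/934883832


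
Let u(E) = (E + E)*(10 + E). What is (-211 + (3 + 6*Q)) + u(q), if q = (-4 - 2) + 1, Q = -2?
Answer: -270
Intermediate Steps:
q = -5 (q = -6 + 1 = -5)
u(E) = 2*E*(10 + E) (u(E) = (2*E)*(10 + E) = 2*E*(10 + E))
(-211 + (3 + 6*Q)) + u(q) = (-211 + (3 + 6*(-2))) + 2*(-5)*(10 - 5) = (-211 + (3 - 12)) + 2*(-5)*5 = (-211 - 9) - 50 = -220 - 50 = -270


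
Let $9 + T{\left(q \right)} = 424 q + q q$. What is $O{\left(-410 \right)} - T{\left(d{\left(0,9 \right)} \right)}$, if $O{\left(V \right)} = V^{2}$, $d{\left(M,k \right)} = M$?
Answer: $168109$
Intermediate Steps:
$T{\left(q \right)} = -9 + q^{2} + 424 q$ ($T{\left(q \right)} = -9 + \left(424 q + q q\right) = -9 + \left(424 q + q^{2}\right) = -9 + \left(q^{2} + 424 q\right) = -9 + q^{2} + 424 q$)
$O{\left(-410 \right)} - T{\left(d{\left(0,9 \right)} \right)} = \left(-410\right)^{2} - \left(-9 + 0^{2} + 424 \cdot 0\right) = 168100 - \left(-9 + 0 + 0\right) = 168100 - -9 = 168100 + 9 = 168109$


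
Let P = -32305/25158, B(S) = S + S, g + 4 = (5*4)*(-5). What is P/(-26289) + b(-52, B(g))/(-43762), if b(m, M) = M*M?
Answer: -2043748050097/2067375214746 ≈ -0.98857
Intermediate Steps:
g = -104 (g = -4 + (5*4)*(-5) = -4 + 20*(-5) = -4 - 100 = -104)
B(S) = 2*S
b(m, M) = M²
P = -4615/3594 (P = -32305*1/25158 = -4615/3594 ≈ -1.2841)
P/(-26289) + b(-52, B(g))/(-43762) = -4615/3594/(-26289) + (2*(-104))²/(-43762) = -4615/3594*(-1/26289) + (-208)²*(-1/43762) = 4615/94482666 + 43264*(-1/43762) = 4615/94482666 - 21632/21881 = -2043748050097/2067375214746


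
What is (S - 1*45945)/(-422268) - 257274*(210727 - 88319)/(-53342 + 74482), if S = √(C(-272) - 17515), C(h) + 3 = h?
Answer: -158312262083559/106270780 - I*√17790/422268 ≈ -1.4897e+6 - 0.00031586*I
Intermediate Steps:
C(h) = -3 + h
S = I*√17790 (S = √((-3 - 272) - 17515) = √(-275 - 17515) = √(-17790) = I*√17790 ≈ 133.38*I)
(S - 1*45945)/(-422268) - 257274*(210727 - 88319)/(-53342 + 74482) = (I*√17790 - 1*45945)/(-422268) - 257274*(210727 - 88319)/(-53342 + 74482) = (I*√17790 - 45945)*(-1/422268) - 257274/(21140/122408) = (-45945 + I*√17790)*(-1/422268) - 257274/(21140*(1/122408)) = (15315/140756 - I*√17790/422268) - 257274/5285/30602 = (15315/140756 - I*√17790/422268) - 257274*30602/5285 = (15315/140756 - I*√17790/422268) - 7873098948/5285 = -158312262083559/106270780 - I*√17790/422268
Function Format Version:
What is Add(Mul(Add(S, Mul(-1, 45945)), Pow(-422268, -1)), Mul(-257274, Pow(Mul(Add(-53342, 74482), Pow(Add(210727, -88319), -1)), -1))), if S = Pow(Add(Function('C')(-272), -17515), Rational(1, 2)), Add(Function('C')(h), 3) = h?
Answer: Add(Rational(-158312262083559, 106270780), Mul(Rational(-1, 422268), I, Pow(17790, Rational(1, 2)))) ≈ Add(-1.4897e+6, Mul(-0.00031586, I))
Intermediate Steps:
Function('C')(h) = Add(-3, h)
S = Mul(I, Pow(17790, Rational(1, 2))) (S = Pow(Add(Add(-3, -272), -17515), Rational(1, 2)) = Pow(Add(-275, -17515), Rational(1, 2)) = Pow(-17790, Rational(1, 2)) = Mul(I, Pow(17790, Rational(1, 2))) ≈ Mul(133.38, I))
Add(Mul(Add(S, Mul(-1, 45945)), Pow(-422268, -1)), Mul(-257274, Pow(Mul(Add(-53342, 74482), Pow(Add(210727, -88319), -1)), -1))) = Add(Mul(Add(Mul(I, Pow(17790, Rational(1, 2))), Mul(-1, 45945)), Pow(-422268, -1)), Mul(-257274, Pow(Mul(Add(-53342, 74482), Pow(Add(210727, -88319), -1)), -1))) = Add(Mul(Add(Mul(I, Pow(17790, Rational(1, 2))), -45945), Rational(-1, 422268)), Mul(-257274, Pow(Mul(21140, Pow(122408, -1)), -1))) = Add(Mul(Add(-45945, Mul(I, Pow(17790, Rational(1, 2)))), Rational(-1, 422268)), Mul(-257274, Pow(Mul(21140, Rational(1, 122408)), -1))) = Add(Add(Rational(15315, 140756), Mul(Rational(-1, 422268), I, Pow(17790, Rational(1, 2)))), Mul(-257274, Pow(Rational(5285, 30602), -1))) = Add(Add(Rational(15315, 140756), Mul(Rational(-1, 422268), I, Pow(17790, Rational(1, 2)))), Mul(-257274, Rational(30602, 5285))) = Add(Add(Rational(15315, 140756), Mul(Rational(-1, 422268), I, Pow(17790, Rational(1, 2)))), Rational(-7873098948, 5285)) = Add(Rational(-158312262083559, 106270780), Mul(Rational(-1, 422268), I, Pow(17790, Rational(1, 2))))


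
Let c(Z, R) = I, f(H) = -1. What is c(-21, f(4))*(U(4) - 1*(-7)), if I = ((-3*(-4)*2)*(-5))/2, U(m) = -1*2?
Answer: -300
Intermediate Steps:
U(m) = -2
I = -60 (I = ((12*2)*(-5))*(½) = (24*(-5))*(½) = -120*½ = -60)
c(Z, R) = -60
c(-21, f(4))*(U(4) - 1*(-7)) = -60*(-2 - 1*(-7)) = -60*(-2 + 7) = -60*5 = -300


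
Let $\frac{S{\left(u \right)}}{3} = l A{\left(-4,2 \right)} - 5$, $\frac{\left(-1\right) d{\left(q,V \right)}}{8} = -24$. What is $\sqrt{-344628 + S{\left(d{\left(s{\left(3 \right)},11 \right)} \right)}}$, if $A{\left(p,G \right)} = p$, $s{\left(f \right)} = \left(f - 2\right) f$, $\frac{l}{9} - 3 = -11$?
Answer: $i \sqrt{343779} \approx 586.33 i$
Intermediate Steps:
$l = -72$ ($l = 27 + 9 \left(-11\right) = 27 - 99 = -72$)
$s{\left(f \right)} = f \left(-2 + f\right)$ ($s{\left(f \right)} = \left(-2 + f\right) f = f \left(-2 + f\right)$)
$d{\left(q,V \right)} = 192$ ($d{\left(q,V \right)} = \left(-8\right) \left(-24\right) = 192$)
$S{\left(u \right)} = 849$ ($S{\left(u \right)} = 3 \left(\left(-72\right) \left(-4\right) - 5\right) = 3 \left(288 - 5\right) = 3 \cdot 283 = 849$)
$\sqrt{-344628 + S{\left(d{\left(s{\left(3 \right)},11 \right)} \right)}} = \sqrt{-344628 + 849} = \sqrt{-343779} = i \sqrt{343779}$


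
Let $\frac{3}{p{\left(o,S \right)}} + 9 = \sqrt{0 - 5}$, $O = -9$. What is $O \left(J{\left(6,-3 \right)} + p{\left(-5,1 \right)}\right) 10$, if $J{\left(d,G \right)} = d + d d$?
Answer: $- \frac{161325}{43} + \frac{135 i \sqrt{5}}{43} \approx -3751.7 + 7.0202 i$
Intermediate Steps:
$p{\left(o,S \right)} = \frac{3}{-9 + i \sqrt{5}}$ ($p{\left(o,S \right)} = \frac{3}{-9 + \sqrt{0 - 5}} = \frac{3}{-9 + \sqrt{-5}} = \frac{3}{-9 + i \sqrt{5}}$)
$J{\left(d,G \right)} = d + d^{2}$
$O \left(J{\left(6,-3 \right)} + p{\left(-5,1 \right)}\right) 10 = - 9 \left(6 \left(1 + 6\right) - \left(\frac{27}{86} + \frac{3 i \sqrt{5}}{86}\right)\right) 10 = - 9 \left(6 \cdot 7 - \left(\frac{27}{86} + \frac{3 i \sqrt{5}}{86}\right)\right) 10 = - 9 \left(42 - \left(\frac{27}{86} + \frac{3 i \sqrt{5}}{86}\right)\right) 10 = - 9 \left(\frac{3585}{86} - \frac{3 i \sqrt{5}}{86}\right) 10 = \left(- \frac{32265}{86} + \frac{27 i \sqrt{5}}{86}\right) 10 = - \frac{161325}{43} + \frac{135 i \sqrt{5}}{43}$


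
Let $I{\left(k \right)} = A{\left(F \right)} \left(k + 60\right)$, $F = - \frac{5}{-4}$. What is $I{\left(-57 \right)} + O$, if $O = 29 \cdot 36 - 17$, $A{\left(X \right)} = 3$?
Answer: $1036$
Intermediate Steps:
$F = \frac{5}{4}$ ($F = \left(-5\right) \left(- \frac{1}{4}\right) = \frac{5}{4} \approx 1.25$)
$I{\left(k \right)} = 180 + 3 k$ ($I{\left(k \right)} = 3 \left(k + 60\right) = 3 \left(60 + k\right) = 180 + 3 k$)
$O = 1027$ ($O = 1044 - 17 = 1027$)
$I{\left(-57 \right)} + O = \left(180 + 3 \left(-57\right)\right) + 1027 = \left(180 - 171\right) + 1027 = 9 + 1027 = 1036$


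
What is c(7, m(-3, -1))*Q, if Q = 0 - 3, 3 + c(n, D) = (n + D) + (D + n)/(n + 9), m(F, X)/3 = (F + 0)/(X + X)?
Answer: -885/32 ≈ -27.656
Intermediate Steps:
m(F, X) = 3*F/(2*X) (m(F, X) = 3*((F + 0)/(X + X)) = 3*(F/((2*X))) = 3*(F*(1/(2*X))) = 3*(F/(2*X)) = 3*F/(2*X))
c(n, D) = -3 + D + n + (D + n)/(9 + n) (c(n, D) = -3 + ((n + D) + (D + n)/(n + 9)) = -3 + ((D + n) + (D + n)/(9 + n)) = -3 + (D + n + (D + n)/(9 + n)) = -3 + D + n + (D + n)/(9 + n))
Q = -3
c(7, m(-3, -1))*Q = ((-27 + 7² + 7*7 + 10*((3/2)*(-3)/(-1)) + ((3/2)*(-3)/(-1))*7)/(9 + 7))*(-3) = ((-27 + 49 + 49 + 10*((3/2)*(-3)*(-1)) + ((3/2)*(-3)*(-1))*7)/16)*(-3) = ((-27 + 49 + 49 + 10*(9/2) + (9/2)*7)/16)*(-3) = ((-27 + 49 + 49 + 45 + 63/2)/16)*(-3) = ((1/16)*(295/2))*(-3) = (295/32)*(-3) = -885/32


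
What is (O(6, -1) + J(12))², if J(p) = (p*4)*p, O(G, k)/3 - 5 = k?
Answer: 345744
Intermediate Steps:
O(G, k) = 15 + 3*k
J(p) = 4*p² (J(p) = (4*p)*p = 4*p²)
(O(6, -1) + J(12))² = ((15 + 3*(-1)) + 4*12²)² = ((15 - 3) + 4*144)² = (12 + 576)² = 588² = 345744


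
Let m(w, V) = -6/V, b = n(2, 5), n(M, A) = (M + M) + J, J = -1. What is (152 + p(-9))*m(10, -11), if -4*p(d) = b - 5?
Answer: 915/11 ≈ 83.182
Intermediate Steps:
n(M, A) = -1 + 2*M (n(M, A) = (M + M) - 1 = 2*M - 1 = -1 + 2*M)
b = 3 (b = -1 + 2*2 = -1 + 4 = 3)
p(d) = ½ (p(d) = -(3 - 5)/4 = -¼*(-2) = ½)
(152 + p(-9))*m(10, -11) = (152 + ½)*(-6/(-11)) = 305*(-6*(-1/11))/2 = (305/2)*(6/11) = 915/11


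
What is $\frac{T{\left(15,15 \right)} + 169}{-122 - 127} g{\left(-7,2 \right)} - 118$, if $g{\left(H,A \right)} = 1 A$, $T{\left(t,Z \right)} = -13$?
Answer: $- \frac{9898}{83} \approx -119.25$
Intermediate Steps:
$g{\left(H,A \right)} = A$
$\frac{T{\left(15,15 \right)} + 169}{-122 - 127} g{\left(-7,2 \right)} - 118 = \frac{-13 + 169}{-122 - 127} \cdot 2 - 118 = \frac{156}{-249} \cdot 2 - 118 = 156 \left(- \frac{1}{249}\right) 2 - 118 = \left(- \frac{52}{83}\right) 2 - 118 = - \frac{104}{83} - 118 = - \frac{9898}{83}$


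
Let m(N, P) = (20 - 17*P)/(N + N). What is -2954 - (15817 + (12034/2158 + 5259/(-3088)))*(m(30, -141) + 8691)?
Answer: -27616447474257743/199917120 ≈ -1.3814e+8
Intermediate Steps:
m(N, P) = (20 - 17*P)/(2*N) (m(N, P) = (20 - 17*P)/((2*N)) = (20 - 17*P)*(1/(2*N)) = (20 - 17*P)/(2*N))
-2954 - (15817 + (12034/2158 + 5259/(-3088)))*(m(30, -141) + 8691) = -2954 - (15817 + (12034/2158 + 5259/(-3088)))*((1/2)*(20 - 17*(-141))/30 + 8691) = -2954 - (15817 + (12034*(1/2158) + 5259*(-1/3088)))*((1/2)*(1/30)*(20 + 2397) + 8691) = -2954 - (15817 + (6017/1079 - 5259/3088))*((1/2)*(1/30)*2417 + 8691) = -2954 - (15817 + 12906035/3331952)*(2417/60 + 8691) = -2954 - 52714390819*523877/(3331952*60) = -2954 - 1*27615856919085263/199917120 = -2954 - 27615856919085263/199917120 = -27616447474257743/199917120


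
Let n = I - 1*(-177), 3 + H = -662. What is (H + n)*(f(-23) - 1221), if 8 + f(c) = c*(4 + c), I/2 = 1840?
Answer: -2528064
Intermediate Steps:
I = 3680 (I = 2*1840 = 3680)
H = -665 (H = -3 - 662 = -665)
f(c) = -8 + c*(4 + c)
n = 3857 (n = 3680 - 1*(-177) = 3680 + 177 = 3857)
(H + n)*(f(-23) - 1221) = (-665 + 3857)*((-8 + (-23)² + 4*(-23)) - 1221) = 3192*((-8 + 529 - 92) - 1221) = 3192*(429 - 1221) = 3192*(-792) = -2528064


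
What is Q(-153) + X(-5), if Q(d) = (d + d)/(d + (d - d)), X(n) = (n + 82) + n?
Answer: 74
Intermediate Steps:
X(n) = 82 + 2*n (X(n) = (82 + n) + n = 82 + 2*n)
Q(d) = 2 (Q(d) = (2*d)/(d + 0) = (2*d)/d = 2)
Q(-153) + X(-5) = 2 + (82 + 2*(-5)) = 2 + (82 - 10) = 2 + 72 = 74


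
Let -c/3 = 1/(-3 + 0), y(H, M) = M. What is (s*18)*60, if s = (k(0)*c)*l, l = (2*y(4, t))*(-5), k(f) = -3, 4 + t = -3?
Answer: -226800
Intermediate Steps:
t = -7 (t = -4 - 3 = -7)
l = 70 (l = (2*(-7))*(-5) = -14*(-5) = 70)
c = 1 (c = -3/(-3 + 0) = -3/(-3) = -3*(-1/3) = 1)
s = -210 (s = -3*1*70 = -3*70 = -210)
(s*18)*60 = -210*18*60 = -3780*60 = -226800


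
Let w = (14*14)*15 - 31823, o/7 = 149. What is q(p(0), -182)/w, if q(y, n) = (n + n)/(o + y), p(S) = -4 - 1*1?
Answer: 182/14990277 ≈ 1.2141e-5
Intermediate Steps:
o = 1043 (o = 7*149 = 1043)
p(S) = -5 (p(S) = -4 - 1 = -5)
q(y, n) = 2*n/(1043 + y) (q(y, n) = (n + n)/(1043 + y) = (2*n)/(1043 + y) = 2*n/(1043 + y))
w = -28883 (w = 196*15 - 31823 = 2940 - 31823 = -28883)
q(p(0), -182)/w = (2*(-182)/(1043 - 5))/(-28883) = (2*(-182)/1038)*(-1/28883) = (2*(-182)*(1/1038))*(-1/28883) = -182/519*(-1/28883) = 182/14990277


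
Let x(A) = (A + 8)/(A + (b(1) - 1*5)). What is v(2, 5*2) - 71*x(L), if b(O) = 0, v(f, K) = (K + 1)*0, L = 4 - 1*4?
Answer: 568/5 ≈ 113.60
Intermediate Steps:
L = 0 (L = 4 - 4 = 0)
v(f, K) = 0 (v(f, K) = (1 + K)*0 = 0)
x(A) = (8 + A)/(-5 + A) (x(A) = (A + 8)/(A + (0 - 1*5)) = (8 + A)/(A + (0 - 5)) = (8 + A)/(A - 5) = (8 + A)/(-5 + A))
v(2, 5*2) - 71*x(L) = 0 - 71*(8 + 0)/(-5 + 0) = 0 - 71*8/(-5) = 0 - (-71)*8/5 = 0 - 71*(-8/5) = 0 + 568/5 = 568/5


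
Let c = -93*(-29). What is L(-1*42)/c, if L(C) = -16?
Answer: -16/2697 ≈ -0.0059325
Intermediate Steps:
c = 2697
L(-1*42)/c = -16/2697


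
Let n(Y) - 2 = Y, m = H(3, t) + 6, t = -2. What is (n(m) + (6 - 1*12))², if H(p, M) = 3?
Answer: 25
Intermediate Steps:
m = 9 (m = 3 + 6 = 9)
n(Y) = 2 + Y
(n(m) + (6 - 1*12))² = ((2 + 9) + (6 - 1*12))² = (11 + (6 - 12))² = (11 - 6)² = 5² = 25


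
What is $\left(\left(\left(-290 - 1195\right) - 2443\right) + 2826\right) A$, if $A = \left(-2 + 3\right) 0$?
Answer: $0$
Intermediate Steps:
$A = 0$ ($A = 1 \cdot 0 = 0$)
$\left(\left(\left(-290 - 1195\right) - 2443\right) + 2826\right) A = \left(\left(\left(-290 - 1195\right) - 2443\right) + 2826\right) 0 = \left(\left(-1485 - 2443\right) + 2826\right) 0 = \left(-3928 + 2826\right) 0 = \left(-1102\right) 0 = 0$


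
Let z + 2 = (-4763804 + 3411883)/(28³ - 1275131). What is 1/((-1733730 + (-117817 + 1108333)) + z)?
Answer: -1253179/931381331743 ≈ -1.3455e-6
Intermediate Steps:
z = -1154437/1253179 (z = -2 + (-4763804 + 3411883)/(28³ - 1275131) = -2 - 1351921/(21952 - 1275131) = -2 - 1351921/(-1253179) = -2 - 1351921*(-1/1253179) = -2 + 1351921/1253179 = -1154437/1253179 ≈ -0.92121)
1/((-1733730 + (-117817 + 1108333)) + z) = 1/((-1733730 + (-117817 + 1108333)) - 1154437/1253179) = 1/((-1733730 + 990516) - 1154437/1253179) = 1/(-743214 - 1154437/1253179) = 1/(-931381331743/1253179) = -1253179/931381331743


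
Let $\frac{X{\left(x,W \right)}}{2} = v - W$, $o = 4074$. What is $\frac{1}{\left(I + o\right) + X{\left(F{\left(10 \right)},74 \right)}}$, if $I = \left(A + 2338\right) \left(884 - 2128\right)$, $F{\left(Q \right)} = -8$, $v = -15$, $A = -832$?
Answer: $- \frac{1}{1869568} \approx -5.3488 \cdot 10^{-7}$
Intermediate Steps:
$X{\left(x,W \right)} = -30 - 2 W$ ($X{\left(x,W \right)} = 2 \left(-15 - W\right) = -30 - 2 W$)
$I = -1873464$ ($I = \left(-832 + 2338\right) \left(884 - 2128\right) = 1506 \left(-1244\right) = -1873464$)
$\frac{1}{\left(I + o\right) + X{\left(F{\left(10 \right)},74 \right)}} = \frac{1}{\left(-1873464 + 4074\right) - 178} = \frac{1}{-1869390 - 178} = \frac{1}{-1869568} = - \frac{1}{1869568}$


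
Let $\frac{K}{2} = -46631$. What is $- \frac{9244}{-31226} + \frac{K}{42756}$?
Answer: $- \frac{629240687}{333774714} \approx -1.8852$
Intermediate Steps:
$K = -93262$ ($K = 2 \left(-46631\right) = -93262$)
$- \frac{9244}{-31226} + \frac{K}{42756} = - \frac{9244}{-31226} - \frac{93262}{42756} = \left(-9244\right) \left(- \frac{1}{31226}\right) - \frac{46631}{21378} = \frac{4622}{15613} - \frac{46631}{21378} = - \frac{629240687}{333774714}$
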